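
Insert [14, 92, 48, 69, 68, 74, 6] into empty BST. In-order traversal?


Insert 14: root
Insert 92: R from 14
Insert 48: R from 14 -> L from 92
Insert 69: R from 14 -> L from 92 -> R from 48
Insert 68: R from 14 -> L from 92 -> R from 48 -> L from 69
Insert 74: R from 14 -> L from 92 -> R from 48 -> R from 69
Insert 6: L from 14

In-order: [6, 14, 48, 68, 69, 74, 92]


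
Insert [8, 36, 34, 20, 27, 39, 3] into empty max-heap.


Insert 8: [8]
Insert 36: [36, 8]
Insert 34: [36, 8, 34]
Insert 20: [36, 20, 34, 8]
Insert 27: [36, 27, 34, 8, 20]
Insert 39: [39, 27, 36, 8, 20, 34]
Insert 3: [39, 27, 36, 8, 20, 34, 3]

Final heap: [39, 27, 36, 8, 20, 34, 3]


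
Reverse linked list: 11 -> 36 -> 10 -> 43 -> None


Step 1: curr=11, set curr.next=prev(None) | reversed so far: 11
Step 2: curr=36, set curr.next=prev(11) | reversed so far: 36 -> 11
Step 3: curr=10, set curr.next=prev(36) | reversed so far: 10 -> 36 -> 11
Step 4: curr=43, set curr.next=prev(10) | reversed so far: 43 -> 10 -> 36 -> 11

43 -> 10 -> 36 -> 11 -> None


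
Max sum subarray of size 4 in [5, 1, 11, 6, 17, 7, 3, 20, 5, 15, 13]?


[0:4]: 23
[1:5]: 35
[2:6]: 41
[3:7]: 33
[4:8]: 47
[5:9]: 35
[6:10]: 43
[7:11]: 53

Max: 53 at [7:11]


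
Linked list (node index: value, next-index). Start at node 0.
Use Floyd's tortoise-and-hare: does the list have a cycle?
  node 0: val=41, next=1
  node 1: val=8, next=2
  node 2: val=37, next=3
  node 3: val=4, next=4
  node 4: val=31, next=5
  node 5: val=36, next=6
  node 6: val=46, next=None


Floyd's tortoise (slow, +1) and hare (fast, +2):
  init: slow=0, fast=0
  step 1: slow=1, fast=2
  step 2: slow=2, fast=4
  step 3: slow=3, fast=6
  step 4: fast -> None, no cycle

Cycle: no


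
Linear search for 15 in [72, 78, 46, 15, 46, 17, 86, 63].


i=0: 72!=15
i=1: 78!=15
i=2: 46!=15
i=3: 15==15 found!

Found at 3, 4 comps


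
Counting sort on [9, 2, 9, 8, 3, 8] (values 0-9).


Input: [9, 2, 9, 8, 3, 8]
Counts: [0, 0, 1, 1, 0, 0, 0, 0, 2, 2]

Sorted: [2, 3, 8, 8, 9, 9]


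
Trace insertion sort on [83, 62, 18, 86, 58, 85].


Initial: [83, 62, 18, 86, 58, 85]
Insert 62: [62, 83, 18, 86, 58, 85]
Insert 18: [18, 62, 83, 86, 58, 85]
Insert 86: [18, 62, 83, 86, 58, 85]
Insert 58: [18, 58, 62, 83, 86, 85]
Insert 85: [18, 58, 62, 83, 85, 86]

Sorted: [18, 58, 62, 83, 85, 86]


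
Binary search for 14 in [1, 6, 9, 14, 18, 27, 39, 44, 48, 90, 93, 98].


Step 1: lo=0, hi=11, mid=5, val=27
Step 2: lo=0, hi=4, mid=2, val=9
Step 3: lo=3, hi=4, mid=3, val=14

Found at index 3


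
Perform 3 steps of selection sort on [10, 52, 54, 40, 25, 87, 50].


Initial: [10, 52, 54, 40, 25, 87, 50]
Step 1: min=10 at 0
  Swap: [10, 52, 54, 40, 25, 87, 50]
Step 2: min=25 at 4
  Swap: [10, 25, 54, 40, 52, 87, 50]
Step 3: min=40 at 3
  Swap: [10, 25, 40, 54, 52, 87, 50]

After 3 steps: [10, 25, 40, 54, 52, 87, 50]


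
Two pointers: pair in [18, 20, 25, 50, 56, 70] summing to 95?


lo=0(18)+hi=5(70)=88
lo=1(20)+hi=5(70)=90
lo=2(25)+hi=5(70)=95

Yes: 25+70=95


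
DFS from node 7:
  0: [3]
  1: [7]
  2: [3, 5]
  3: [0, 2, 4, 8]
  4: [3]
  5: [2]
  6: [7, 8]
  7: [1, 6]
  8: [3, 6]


Visit 7, push [6, 1]
Visit 1, push []
Visit 6, push [8]
Visit 8, push [3]
Visit 3, push [4, 2, 0]
Visit 0, push []
Visit 2, push [5]
Visit 5, push []
Visit 4, push []

DFS order: [7, 1, 6, 8, 3, 0, 2, 5, 4]


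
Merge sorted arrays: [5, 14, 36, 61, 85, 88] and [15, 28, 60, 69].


Take 5 from A
Take 14 from A
Take 15 from B
Take 28 from B
Take 36 from A
Take 60 from B
Take 61 from A
Take 69 from B

Merged: [5, 14, 15, 28, 36, 60, 61, 69, 85, 88]


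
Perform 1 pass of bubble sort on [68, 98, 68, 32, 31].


Initial: [68, 98, 68, 32, 31]
Pass 1: [68, 68, 32, 31, 98] (3 swaps)

After 1 pass: [68, 68, 32, 31, 98]


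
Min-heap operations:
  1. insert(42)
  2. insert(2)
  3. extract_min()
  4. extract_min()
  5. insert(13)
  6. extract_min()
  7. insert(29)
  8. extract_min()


insert(42) -> [42]
insert(2) -> [2, 42]
extract_min()->2, [42]
extract_min()->42, []
insert(13) -> [13]
extract_min()->13, []
insert(29) -> [29]
extract_min()->29, []

Final heap: []


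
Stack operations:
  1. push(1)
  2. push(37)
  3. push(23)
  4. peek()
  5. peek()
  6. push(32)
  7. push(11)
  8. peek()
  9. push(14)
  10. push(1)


push(1) -> [1]
push(37) -> [1, 37]
push(23) -> [1, 37, 23]
peek()->23
peek()->23
push(32) -> [1, 37, 23, 32]
push(11) -> [1, 37, 23, 32, 11]
peek()->11
push(14) -> [1, 37, 23, 32, 11, 14]
push(1) -> [1, 37, 23, 32, 11, 14, 1]

Final stack: [1, 37, 23, 32, 11, 14, 1]


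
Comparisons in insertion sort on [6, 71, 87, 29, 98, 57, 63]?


Algorithm: insertion sort
Input: [6, 71, 87, 29, 98, 57, 63]
Sorted: [6, 29, 57, 63, 71, 87, 98]

14


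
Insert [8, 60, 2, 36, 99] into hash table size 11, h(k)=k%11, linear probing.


Insert 8: h=8 -> slot 8
Insert 60: h=5 -> slot 5
Insert 2: h=2 -> slot 2
Insert 36: h=3 -> slot 3
Insert 99: h=0 -> slot 0

Table: [99, None, 2, 36, None, 60, None, None, 8, None, None]


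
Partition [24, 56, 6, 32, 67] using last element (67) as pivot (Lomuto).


Pivot: 67
  24 <= 67: advance i (no swap)
  56 <= 67: advance i (no swap)
  6 <= 67: advance i (no swap)
  32 <= 67: advance i (no swap)
Place pivot at 4: [24, 56, 6, 32, 67]

Partitioned: [24, 56, 6, 32, 67]


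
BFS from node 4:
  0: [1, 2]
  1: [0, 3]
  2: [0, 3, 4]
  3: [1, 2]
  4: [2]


Visit 4, enqueue [2]
Visit 2, enqueue [0, 3]
Visit 0, enqueue [1]
Visit 3, enqueue []
Visit 1, enqueue []

BFS order: [4, 2, 0, 3, 1]


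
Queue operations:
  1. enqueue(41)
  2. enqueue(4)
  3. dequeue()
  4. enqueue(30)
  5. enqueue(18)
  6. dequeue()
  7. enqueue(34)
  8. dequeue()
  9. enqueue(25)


enqueue(41) -> [41]
enqueue(4) -> [41, 4]
dequeue()->41, [4]
enqueue(30) -> [4, 30]
enqueue(18) -> [4, 30, 18]
dequeue()->4, [30, 18]
enqueue(34) -> [30, 18, 34]
dequeue()->30, [18, 34]
enqueue(25) -> [18, 34, 25]

Final queue: [18, 34, 25]


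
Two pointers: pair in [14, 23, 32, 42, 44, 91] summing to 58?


lo=0(14)+hi=5(91)=105
lo=0(14)+hi=4(44)=58

Yes: 14+44=58


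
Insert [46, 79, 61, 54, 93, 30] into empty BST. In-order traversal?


Insert 46: root
Insert 79: R from 46
Insert 61: R from 46 -> L from 79
Insert 54: R from 46 -> L from 79 -> L from 61
Insert 93: R from 46 -> R from 79
Insert 30: L from 46

In-order: [30, 46, 54, 61, 79, 93]


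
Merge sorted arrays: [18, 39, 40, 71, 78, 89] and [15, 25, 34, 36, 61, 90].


Take 15 from B
Take 18 from A
Take 25 from B
Take 34 from B
Take 36 from B
Take 39 from A
Take 40 from A
Take 61 from B
Take 71 from A
Take 78 from A
Take 89 from A

Merged: [15, 18, 25, 34, 36, 39, 40, 61, 71, 78, 89, 90]


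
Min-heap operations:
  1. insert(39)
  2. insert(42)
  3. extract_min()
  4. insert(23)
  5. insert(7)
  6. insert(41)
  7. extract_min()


insert(39) -> [39]
insert(42) -> [39, 42]
extract_min()->39, [42]
insert(23) -> [23, 42]
insert(7) -> [7, 42, 23]
insert(41) -> [7, 41, 23, 42]
extract_min()->7, [23, 41, 42]

Final heap: [23, 41, 42]


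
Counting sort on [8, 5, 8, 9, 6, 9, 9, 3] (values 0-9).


Input: [8, 5, 8, 9, 6, 9, 9, 3]
Counts: [0, 0, 0, 1, 0, 1, 1, 0, 2, 3]

Sorted: [3, 5, 6, 8, 8, 9, 9, 9]


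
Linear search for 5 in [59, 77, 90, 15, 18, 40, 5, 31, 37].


i=0: 59!=5
i=1: 77!=5
i=2: 90!=5
i=3: 15!=5
i=4: 18!=5
i=5: 40!=5
i=6: 5==5 found!

Found at 6, 7 comps


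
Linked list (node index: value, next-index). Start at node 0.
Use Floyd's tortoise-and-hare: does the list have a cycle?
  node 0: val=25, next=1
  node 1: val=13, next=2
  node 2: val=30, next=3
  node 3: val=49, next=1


Floyd's tortoise (slow, +1) and hare (fast, +2):
  init: slow=0, fast=0
  step 1: slow=1, fast=2
  step 2: slow=2, fast=1
  step 3: slow=3, fast=3
  slow == fast at node 3: cycle detected

Cycle: yes


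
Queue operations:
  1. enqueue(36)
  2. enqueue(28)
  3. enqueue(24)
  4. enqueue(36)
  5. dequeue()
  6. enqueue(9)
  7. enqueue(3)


enqueue(36) -> [36]
enqueue(28) -> [36, 28]
enqueue(24) -> [36, 28, 24]
enqueue(36) -> [36, 28, 24, 36]
dequeue()->36, [28, 24, 36]
enqueue(9) -> [28, 24, 36, 9]
enqueue(3) -> [28, 24, 36, 9, 3]

Final queue: [28, 24, 36, 9, 3]


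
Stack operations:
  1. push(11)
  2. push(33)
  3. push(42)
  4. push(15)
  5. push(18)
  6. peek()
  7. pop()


push(11) -> [11]
push(33) -> [11, 33]
push(42) -> [11, 33, 42]
push(15) -> [11, 33, 42, 15]
push(18) -> [11, 33, 42, 15, 18]
peek()->18
pop()->18, [11, 33, 42, 15]

Final stack: [11, 33, 42, 15]


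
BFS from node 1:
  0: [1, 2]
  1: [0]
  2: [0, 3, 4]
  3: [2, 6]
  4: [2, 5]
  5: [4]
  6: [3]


Visit 1, enqueue [0]
Visit 0, enqueue [2]
Visit 2, enqueue [3, 4]
Visit 3, enqueue [6]
Visit 4, enqueue [5]
Visit 6, enqueue []
Visit 5, enqueue []

BFS order: [1, 0, 2, 3, 4, 6, 5]


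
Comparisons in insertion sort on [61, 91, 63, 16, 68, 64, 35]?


Algorithm: insertion sort
Input: [61, 91, 63, 16, 68, 64, 35]
Sorted: [16, 35, 61, 63, 64, 68, 91]

17


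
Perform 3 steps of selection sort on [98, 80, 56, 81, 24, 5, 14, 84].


Initial: [98, 80, 56, 81, 24, 5, 14, 84]
Step 1: min=5 at 5
  Swap: [5, 80, 56, 81, 24, 98, 14, 84]
Step 2: min=14 at 6
  Swap: [5, 14, 56, 81, 24, 98, 80, 84]
Step 3: min=24 at 4
  Swap: [5, 14, 24, 81, 56, 98, 80, 84]

After 3 steps: [5, 14, 24, 81, 56, 98, 80, 84]


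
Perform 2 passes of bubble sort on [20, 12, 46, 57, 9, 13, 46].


Initial: [20, 12, 46, 57, 9, 13, 46]
Pass 1: [12, 20, 46, 9, 13, 46, 57] (4 swaps)
Pass 2: [12, 20, 9, 13, 46, 46, 57] (2 swaps)

After 2 passes: [12, 20, 9, 13, 46, 46, 57]


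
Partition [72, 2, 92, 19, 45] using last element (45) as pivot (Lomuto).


Pivot: 45
  2 <= 45: swap -> [2, 72, 92, 19, 45]
  19 <= 45: swap -> [2, 19, 92, 72, 45]
Place pivot at 2: [2, 19, 45, 72, 92]

Partitioned: [2, 19, 45, 72, 92]


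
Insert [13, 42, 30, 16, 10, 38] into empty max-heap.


Insert 13: [13]
Insert 42: [42, 13]
Insert 30: [42, 13, 30]
Insert 16: [42, 16, 30, 13]
Insert 10: [42, 16, 30, 13, 10]
Insert 38: [42, 16, 38, 13, 10, 30]

Final heap: [42, 16, 38, 13, 10, 30]


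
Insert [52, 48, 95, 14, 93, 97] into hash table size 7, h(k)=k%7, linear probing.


Insert 52: h=3 -> slot 3
Insert 48: h=6 -> slot 6
Insert 95: h=4 -> slot 4
Insert 14: h=0 -> slot 0
Insert 93: h=2 -> slot 2
Insert 97: h=6, 2 probes -> slot 1

Table: [14, 97, 93, 52, 95, None, 48]


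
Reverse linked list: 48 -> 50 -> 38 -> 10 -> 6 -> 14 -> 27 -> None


Step 1: curr=48, set curr.next=prev(None) | reversed so far: 48
Step 2: curr=50, set curr.next=prev(48) | reversed so far: 50 -> 48
Step 3: curr=38, set curr.next=prev(50) | reversed so far: 38 -> 50 -> 48
Step 4: curr=10, set curr.next=prev(38) | reversed so far: 10 -> 38 -> 50 -> 48
Step 5: curr=6, set curr.next=prev(10) | reversed so far: 6 -> 10 -> 38 -> 50 -> 48
Step 6: curr=14, set curr.next=prev(6) | reversed so far: 14 -> 6 -> 10 -> 38 -> 50 -> 48
Step 7: curr=27, set curr.next=prev(14) | reversed so far: 27 -> 14 -> 6 -> 10 -> 38 -> 50 -> 48

27 -> 14 -> 6 -> 10 -> 38 -> 50 -> 48 -> None


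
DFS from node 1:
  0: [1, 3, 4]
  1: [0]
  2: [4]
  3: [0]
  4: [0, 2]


Visit 1, push [0]
Visit 0, push [4, 3]
Visit 3, push []
Visit 4, push [2]
Visit 2, push []

DFS order: [1, 0, 3, 4, 2]


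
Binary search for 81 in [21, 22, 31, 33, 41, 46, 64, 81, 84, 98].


Step 1: lo=0, hi=9, mid=4, val=41
Step 2: lo=5, hi=9, mid=7, val=81

Found at index 7


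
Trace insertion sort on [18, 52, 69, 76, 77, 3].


Initial: [18, 52, 69, 76, 77, 3]
Insert 52: [18, 52, 69, 76, 77, 3]
Insert 69: [18, 52, 69, 76, 77, 3]
Insert 76: [18, 52, 69, 76, 77, 3]
Insert 77: [18, 52, 69, 76, 77, 3]
Insert 3: [3, 18, 52, 69, 76, 77]

Sorted: [3, 18, 52, 69, 76, 77]


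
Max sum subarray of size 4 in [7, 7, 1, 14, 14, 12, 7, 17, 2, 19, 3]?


[0:4]: 29
[1:5]: 36
[2:6]: 41
[3:7]: 47
[4:8]: 50
[5:9]: 38
[6:10]: 45
[7:11]: 41

Max: 50 at [4:8]


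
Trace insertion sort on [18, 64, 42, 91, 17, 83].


Initial: [18, 64, 42, 91, 17, 83]
Insert 64: [18, 64, 42, 91, 17, 83]
Insert 42: [18, 42, 64, 91, 17, 83]
Insert 91: [18, 42, 64, 91, 17, 83]
Insert 17: [17, 18, 42, 64, 91, 83]
Insert 83: [17, 18, 42, 64, 83, 91]

Sorted: [17, 18, 42, 64, 83, 91]


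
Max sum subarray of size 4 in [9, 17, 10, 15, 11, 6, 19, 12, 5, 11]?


[0:4]: 51
[1:5]: 53
[2:6]: 42
[3:7]: 51
[4:8]: 48
[5:9]: 42
[6:10]: 47

Max: 53 at [1:5]


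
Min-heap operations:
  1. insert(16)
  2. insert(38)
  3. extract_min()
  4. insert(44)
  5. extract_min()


insert(16) -> [16]
insert(38) -> [16, 38]
extract_min()->16, [38]
insert(44) -> [38, 44]
extract_min()->38, [44]

Final heap: [44]


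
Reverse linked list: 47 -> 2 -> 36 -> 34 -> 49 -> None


Step 1: curr=47, set curr.next=prev(None) | reversed so far: 47
Step 2: curr=2, set curr.next=prev(47) | reversed so far: 2 -> 47
Step 3: curr=36, set curr.next=prev(2) | reversed so far: 36 -> 2 -> 47
Step 4: curr=34, set curr.next=prev(36) | reversed so far: 34 -> 36 -> 2 -> 47
Step 5: curr=49, set curr.next=prev(34) | reversed so far: 49 -> 34 -> 36 -> 2 -> 47

49 -> 34 -> 36 -> 2 -> 47 -> None


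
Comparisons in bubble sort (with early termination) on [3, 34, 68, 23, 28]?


Algorithm: bubble sort (with early termination)
Input: [3, 34, 68, 23, 28]
Sorted: [3, 23, 28, 34, 68]

9


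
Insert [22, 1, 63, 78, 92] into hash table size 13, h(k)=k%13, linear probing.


Insert 22: h=9 -> slot 9
Insert 1: h=1 -> slot 1
Insert 63: h=11 -> slot 11
Insert 78: h=0 -> slot 0
Insert 92: h=1, 1 probes -> slot 2

Table: [78, 1, 92, None, None, None, None, None, None, 22, None, 63, None]


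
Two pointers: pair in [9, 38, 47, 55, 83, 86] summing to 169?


lo=0(9)+hi=5(86)=95
lo=1(38)+hi=5(86)=124
lo=2(47)+hi=5(86)=133
lo=3(55)+hi=5(86)=141
lo=4(83)+hi=5(86)=169

Yes: 83+86=169


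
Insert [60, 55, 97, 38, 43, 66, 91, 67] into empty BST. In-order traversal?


Insert 60: root
Insert 55: L from 60
Insert 97: R from 60
Insert 38: L from 60 -> L from 55
Insert 43: L from 60 -> L from 55 -> R from 38
Insert 66: R from 60 -> L from 97
Insert 91: R from 60 -> L from 97 -> R from 66
Insert 67: R from 60 -> L from 97 -> R from 66 -> L from 91

In-order: [38, 43, 55, 60, 66, 67, 91, 97]


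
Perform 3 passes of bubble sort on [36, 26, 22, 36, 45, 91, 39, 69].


Initial: [36, 26, 22, 36, 45, 91, 39, 69]
Pass 1: [26, 22, 36, 36, 45, 39, 69, 91] (4 swaps)
Pass 2: [22, 26, 36, 36, 39, 45, 69, 91] (2 swaps)
Pass 3: [22, 26, 36, 36, 39, 45, 69, 91] (0 swaps)

After 3 passes: [22, 26, 36, 36, 39, 45, 69, 91]


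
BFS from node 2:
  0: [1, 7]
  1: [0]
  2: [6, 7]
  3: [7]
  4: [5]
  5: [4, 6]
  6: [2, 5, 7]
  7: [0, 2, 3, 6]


Visit 2, enqueue [6, 7]
Visit 6, enqueue [5]
Visit 7, enqueue [0, 3]
Visit 5, enqueue [4]
Visit 0, enqueue [1]
Visit 3, enqueue []
Visit 4, enqueue []
Visit 1, enqueue []

BFS order: [2, 6, 7, 5, 0, 3, 4, 1]


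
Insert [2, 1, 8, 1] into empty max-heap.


Insert 2: [2]
Insert 1: [2, 1]
Insert 8: [8, 1, 2]
Insert 1: [8, 1, 2, 1]

Final heap: [8, 1, 2, 1]


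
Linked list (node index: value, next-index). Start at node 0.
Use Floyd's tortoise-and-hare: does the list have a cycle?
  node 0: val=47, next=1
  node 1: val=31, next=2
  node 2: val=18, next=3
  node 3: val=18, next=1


Floyd's tortoise (slow, +1) and hare (fast, +2):
  init: slow=0, fast=0
  step 1: slow=1, fast=2
  step 2: slow=2, fast=1
  step 3: slow=3, fast=3
  slow == fast at node 3: cycle detected

Cycle: yes


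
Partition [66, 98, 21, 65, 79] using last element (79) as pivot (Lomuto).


Pivot: 79
  66 <= 79: advance i (no swap)
  21 <= 79: swap -> [66, 21, 98, 65, 79]
  65 <= 79: swap -> [66, 21, 65, 98, 79]
Place pivot at 3: [66, 21, 65, 79, 98]

Partitioned: [66, 21, 65, 79, 98]


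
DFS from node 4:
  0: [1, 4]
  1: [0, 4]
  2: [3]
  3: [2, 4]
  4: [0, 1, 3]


Visit 4, push [3, 1, 0]
Visit 0, push [1]
Visit 1, push []
Visit 3, push [2]
Visit 2, push []

DFS order: [4, 0, 1, 3, 2]


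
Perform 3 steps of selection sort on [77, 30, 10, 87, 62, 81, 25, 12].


Initial: [77, 30, 10, 87, 62, 81, 25, 12]
Step 1: min=10 at 2
  Swap: [10, 30, 77, 87, 62, 81, 25, 12]
Step 2: min=12 at 7
  Swap: [10, 12, 77, 87, 62, 81, 25, 30]
Step 3: min=25 at 6
  Swap: [10, 12, 25, 87, 62, 81, 77, 30]

After 3 steps: [10, 12, 25, 87, 62, 81, 77, 30]


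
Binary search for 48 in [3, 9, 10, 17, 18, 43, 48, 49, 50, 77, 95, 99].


Step 1: lo=0, hi=11, mid=5, val=43
Step 2: lo=6, hi=11, mid=8, val=50
Step 3: lo=6, hi=7, mid=6, val=48

Found at index 6


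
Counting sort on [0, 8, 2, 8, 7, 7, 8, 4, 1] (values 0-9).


Input: [0, 8, 2, 8, 7, 7, 8, 4, 1]
Counts: [1, 1, 1, 0, 1, 0, 0, 2, 3, 0]

Sorted: [0, 1, 2, 4, 7, 7, 8, 8, 8]


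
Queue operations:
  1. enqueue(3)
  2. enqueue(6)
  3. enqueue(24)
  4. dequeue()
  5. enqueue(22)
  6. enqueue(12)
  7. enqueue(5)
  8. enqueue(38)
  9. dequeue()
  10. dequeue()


enqueue(3) -> [3]
enqueue(6) -> [3, 6]
enqueue(24) -> [3, 6, 24]
dequeue()->3, [6, 24]
enqueue(22) -> [6, 24, 22]
enqueue(12) -> [6, 24, 22, 12]
enqueue(5) -> [6, 24, 22, 12, 5]
enqueue(38) -> [6, 24, 22, 12, 5, 38]
dequeue()->6, [24, 22, 12, 5, 38]
dequeue()->24, [22, 12, 5, 38]

Final queue: [22, 12, 5, 38]


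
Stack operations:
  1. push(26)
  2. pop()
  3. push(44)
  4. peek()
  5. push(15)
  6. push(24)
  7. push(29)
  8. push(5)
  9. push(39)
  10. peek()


push(26) -> [26]
pop()->26, []
push(44) -> [44]
peek()->44
push(15) -> [44, 15]
push(24) -> [44, 15, 24]
push(29) -> [44, 15, 24, 29]
push(5) -> [44, 15, 24, 29, 5]
push(39) -> [44, 15, 24, 29, 5, 39]
peek()->39

Final stack: [44, 15, 24, 29, 5, 39]


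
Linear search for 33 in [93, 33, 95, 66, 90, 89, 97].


i=0: 93!=33
i=1: 33==33 found!

Found at 1, 2 comps


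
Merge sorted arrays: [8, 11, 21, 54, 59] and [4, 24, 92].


Take 4 from B
Take 8 from A
Take 11 from A
Take 21 from A
Take 24 from B
Take 54 from A
Take 59 from A

Merged: [4, 8, 11, 21, 24, 54, 59, 92]


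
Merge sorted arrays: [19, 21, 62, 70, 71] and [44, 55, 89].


Take 19 from A
Take 21 from A
Take 44 from B
Take 55 from B
Take 62 from A
Take 70 from A
Take 71 from A

Merged: [19, 21, 44, 55, 62, 70, 71, 89]


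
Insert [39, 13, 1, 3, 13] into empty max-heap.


Insert 39: [39]
Insert 13: [39, 13]
Insert 1: [39, 13, 1]
Insert 3: [39, 13, 1, 3]
Insert 13: [39, 13, 1, 3, 13]

Final heap: [39, 13, 1, 3, 13]


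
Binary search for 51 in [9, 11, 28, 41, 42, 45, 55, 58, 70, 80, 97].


Step 1: lo=0, hi=10, mid=5, val=45
Step 2: lo=6, hi=10, mid=8, val=70
Step 3: lo=6, hi=7, mid=6, val=55

Not found


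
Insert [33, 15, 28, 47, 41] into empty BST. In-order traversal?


Insert 33: root
Insert 15: L from 33
Insert 28: L from 33 -> R from 15
Insert 47: R from 33
Insert 41: R from 33 -> L from 47

In-order: [15, 28, 33, 41, 47]


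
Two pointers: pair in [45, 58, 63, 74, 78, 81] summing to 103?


lo=0(45)+hi=5(81)=126
lo=0(45)+hi=4(78)=123
lo=0(45)+hi=3(74)=119
lo=0(45)+hi=2(63)=108
lo=0(45)+hi=1(58)=103

Yes: 45+58=103


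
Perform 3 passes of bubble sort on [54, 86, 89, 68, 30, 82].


Initial: [54, 86, 89, 68, 30, 82]
Pass 1: [54, 86, 68, 30, 82, 89] (3 swaps)
Pass 2: [54, 68, 30, 82, 86, 89] (3 swaps)
Pass 3: [54, 30, 68, 82, 86, 89] (1 swaps)

After 3 passes: [54, 30, 68, 82, 86, 89]


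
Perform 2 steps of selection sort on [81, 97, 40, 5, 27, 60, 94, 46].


Initial: [81, 97, 40, 5, 27, 60, 94, 46]
Step 1: min=5 at 3
  Swap: [5, 97, 40, 81, 27, 60, 94, 46]
Step 2: min=27 at 4
  Swap: [5, 27, 40, 81, 97, 60, 94, 46]

After 2 steps: [5, 27, 40, 81, 97, 60, 94, 46]


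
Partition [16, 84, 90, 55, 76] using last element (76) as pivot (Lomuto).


Pivot: 76
  16 <= 76: advance i (no swap)
  55 <= 76: swap -> [16, 55, 90, 84, 76]
Place pivot at 2: [16, 55, 76, 84, 90]

Partitioned: [16, 55, 76, 84, 90]


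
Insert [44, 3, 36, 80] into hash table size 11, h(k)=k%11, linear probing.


Insert 44: h=0 -> slot 0
Insert 3: h=3 -> slot 3
Insert 36: h=3, 1 probes -> slot 4
Insert 80: h=3, 2 probes -> slot 5

Table: [44, None, None, 3, 36, 80, None, None, None, None, None]


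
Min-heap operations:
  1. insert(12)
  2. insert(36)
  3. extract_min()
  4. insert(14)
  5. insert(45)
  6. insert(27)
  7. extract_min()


insert(12) -> [12]
insert(36) -> [12, 36]
extract_min()->12, [36]
insert(14) -> [14, 36]
insert(45) -> [14, 36, 45]
insert(27) -> [14, 27, 45, 36]
extract_min()->14, [27, 36, 45]

Final heap: [27, 36, 45]


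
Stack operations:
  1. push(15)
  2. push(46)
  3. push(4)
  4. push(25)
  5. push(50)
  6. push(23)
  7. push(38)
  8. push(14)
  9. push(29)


push(15) -> [15]
push(46) -> [15, 46]
push(4) -> [15, 46, 4]
push(25) -> [15, 46, 4, 25]
push(50) -> [15, 46, 4, 25, 50]
push(23) -> [15, 46, 4, 25, 50, 23]
push(38) -> [15, 46, 4, 25, 50, 23, 38]
push(14) -> [15, 46, 4, 25, 50, 23, 38, 14]
push(29) -> [15, 46, 4, 25, 50, 23, 38, 14, 29]

Final stack: [15, 46, 4, 25, 50, 23, 38, 14, 29]


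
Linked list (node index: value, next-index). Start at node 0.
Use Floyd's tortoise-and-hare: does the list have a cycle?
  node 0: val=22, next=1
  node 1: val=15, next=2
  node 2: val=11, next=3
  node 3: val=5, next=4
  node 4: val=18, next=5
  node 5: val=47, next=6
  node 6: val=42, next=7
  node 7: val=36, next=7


Floyd's tortoise (slow, +1) and hare (fast, +2):
  init: slow=0, fast=0
  step 1: slow=1, fast=2
  step 2: slow=2, fast=4
  step 3: slow=3, fast=6
  step 4: slow=4, fast=7
  step 5: slow=5, fast=7
  step 6: slow=6, fast=7
  step 7: slow=7, fast=7
  slow == fast at node 7: cycle detected

Cycle: yes


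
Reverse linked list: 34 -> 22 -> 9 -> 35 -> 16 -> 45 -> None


Step 1: curr=34, set curr.next=prev(None) | reversed so far: 34
Step 2: curr=22, set curr.next=prev(34) | reversed so far: 22 -> 34
Step 3: curr=9, set curr.next=prev(22) | reversed so far: 9 -> 22 -> 34
Step 4: curr=35, set curr.next=prev(9) | reversed so far: 35 -> 9 -> 22 -> 34
Step 5: curr=16, set curr.next=prev(35) | reversed so far: 16 -> 35 -> 9 -> 22 -> 34
Step 6: curr=45, set curr.next=prev(16) | reversed so far: 45 -> 16 -> 35 -> 9 -> 22 -> 34

45 -> 16 -> 35 -> 9 -> 22 -> 34 -> None


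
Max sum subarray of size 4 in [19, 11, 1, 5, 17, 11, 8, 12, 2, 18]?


[0:4]: 36
[1:5]: 34
[2:6]: 34
[3:7]: 41
[4:8]: 48
[5:9]: 33
[6:10]: 40

Max: 48 at [4:8]


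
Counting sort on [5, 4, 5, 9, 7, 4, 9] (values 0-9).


Input: [5, 4, 5, 9, 7, 4, 9]
Counts: [0, 0, 0, 0, 2, 2, 0, 1, 0, 2]

Sorted: [4, 4, 5, 5, 7, 9, 9]


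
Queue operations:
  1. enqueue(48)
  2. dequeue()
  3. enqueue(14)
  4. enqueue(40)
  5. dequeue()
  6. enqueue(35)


enqueue(48) -> [48]
dequeue()->48, []
enqueue(14) -> [14]
enqueue(40) -> [14, 40]
dequeue()->14, [40]
enqueue(35) -> [40, 35]

Final queue: [40, 35]


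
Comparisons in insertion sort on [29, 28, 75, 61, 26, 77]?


Algorithm: insertion sort
Input: [29, 28, 75, 61, 26, 77]
Sorted: [26, 28, 29, 61, 75, 77]

9


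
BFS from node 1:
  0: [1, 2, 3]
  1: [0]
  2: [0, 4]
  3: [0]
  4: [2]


Visit 1, enqueue [0]
Visit 0, enqueue [2, 3]
Visit 2, enqueue [4]
Visit 3, enqueue []
Visit 4, enqueue []

BFS order: [1, 0, 2, 3, 4]


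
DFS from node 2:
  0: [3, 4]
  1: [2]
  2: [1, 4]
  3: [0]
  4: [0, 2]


Visit 2, push [4, 1]
Visit 1, push []
Visit 4, push [0]
Visit 0, push [3]
Visit 3, push []

DFS order: [2, 1, 4, 0, 3]


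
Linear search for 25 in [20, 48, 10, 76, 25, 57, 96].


i=0: 20!=25
i=1: 48!=25
i=2: 10!=25
i=3: 76!=25
i=4: 25==25 found!

Found at 4, 5 comps


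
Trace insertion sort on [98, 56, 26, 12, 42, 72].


Initial: [98, 56, 26, 12, 42, 72]
Insert 56: [56, 98, 26, 12, 42, 72]
Insert 26: [26, 56, 98, 12, 42, 72]
Insert 12: [12, 26, 56, 98, 42, 72]
Insert 42: [12, 26, 42, 56, 98, 72]
Insert 72: [12, 26, 42, 56, 72, 98]

Sorted: [12, 26, 42, 56, 72, 98]


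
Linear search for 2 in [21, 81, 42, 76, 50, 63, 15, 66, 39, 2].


i=0: 21!=2
i=1: 81!=2
i=2: 42!=2
i=3: 76!=2
i=4: 50!=2
i=5: 63!=2
i=6: 15!=2
i=7: 66!=2
i=8: 39!=2
i=9: 2==2 found!

Found at 9, 10 comps


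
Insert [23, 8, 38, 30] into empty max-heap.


Insert 23: [23]
Insert 8: [23, 8]
Insert 38: [38, 8, 23]
Insert 30: [38, 30, 23, 8]

Final heap: [38, 30, 23, 8]


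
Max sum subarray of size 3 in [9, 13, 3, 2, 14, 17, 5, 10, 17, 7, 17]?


[0:3]: 25
[1:4]: 18
[2:5]: 19
[3:6]: 33
[4:7]: 36
[5:8]: 32
[6:9]: 32
[7:10]: 34
[8:11]: 41

Max: 41 at [8:11]


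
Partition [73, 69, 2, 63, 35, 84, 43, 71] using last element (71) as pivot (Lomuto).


Pivot: 71
  69 <= 71: swap -> [69, 73, 2, 63, 35, 84, 43, 71]
  2 <= 71: swap -> [69, 2, 73, 63, 35, 84, 43, 71]
  63 <= 71: swap -> [69, 2, 63, 73, 35, 84, 43, 71]
  35 <= 71: swap -> [69, 2, 63, 35, 73, 84, 43, 71]
  43 <= 71: swap -> [69, 2, 63, 35, 43, 84, 73, 71]
Place pivot at 5: [69, 2, 63, 35, 43, 71, 73, 84]

Partitioned: [69, 2, 63, 35, 43, 71, 73, 84]


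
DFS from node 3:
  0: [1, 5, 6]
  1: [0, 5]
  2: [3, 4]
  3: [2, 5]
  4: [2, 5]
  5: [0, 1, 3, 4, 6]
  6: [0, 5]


Visit 3, push [5, 2]
Visit 2, push [4]
Visit 4, push [5]
Visit 5, push [6, 1, 0]
Visit 0, push [6, 1]
Visit 1, push []
Visit 6, push []

DFS order: [3, 2, 4, 5, 0, 1, 6]


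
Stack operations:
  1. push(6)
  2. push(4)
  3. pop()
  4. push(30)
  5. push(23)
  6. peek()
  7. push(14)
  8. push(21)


push(6) -> [6]
push(4) -> [6, 4]
pop()->4, [6]
push(30) -> [6, 30]
push(23) -> [6, 30, 23]
peek()->23
push(14) -> [6, 30, 23, 14]
push(21) -> [6, 30, 23, 14, 21]

Final stack: [6, 30, 23, 14, 21]


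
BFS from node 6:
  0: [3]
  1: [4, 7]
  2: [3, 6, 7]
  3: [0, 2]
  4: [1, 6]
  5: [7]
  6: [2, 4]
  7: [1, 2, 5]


Visit 6, enqueue [2, 4]
Visit 2, enqueue [3, 7]
Visit 4, enqueue [1]
Visit 3, enqueue [0]
Visit 7, enqueue [5]
Visit 1, enqueue []
Visit 0, enqueue []
Visit 5, enqueue []

BFS order: [6, 2, 4, 3, 7, 1, 0, 5]


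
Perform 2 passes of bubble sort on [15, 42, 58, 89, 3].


Initial: [15, 42, 58, 89, 3]
Pass 1: [15, 42, 58, 3, 89] (1 swaps)
Pass 2: [15, 42, 3, 58, 89] (1 swaps)

After 2 passes: [15, 42, 3, 58, 89]


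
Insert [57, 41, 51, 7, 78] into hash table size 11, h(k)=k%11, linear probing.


Insert 57: h=2 -> slot 2
Insert 41: h=8 -> slot 8
Insert 51: h=7 -> slot 7
Insert 7: h=7, 2 probes -> slot 9
Insert 78: h=1 -> slot 1

Table: [None, 78, 57, None, None, None, None, 51, 41, 7, None]


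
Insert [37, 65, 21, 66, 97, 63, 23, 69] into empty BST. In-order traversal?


Insert 37: root
Insert 65: R from 37
Insert 21: L from 37
Insert 66: R from 37 -> R from 65
Insert 97: R from 37 -> R from 65 -> R from 66
Insert 63: R from 37 -> L from 65
Insert 23: L from 37 -> R from 21
Insert 69: R from 37 -> R from 65 -> R from 66 -> L from 97

In-order: [21, 23, 37, 63, 65, 66, 69, 97]


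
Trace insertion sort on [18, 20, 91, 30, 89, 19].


Initial: [18, 20, 91, 30, 89, 19]
Insert 20: [18, 20, 91, 30, 89, 19]
Insert 91: [18, 20, 91, 30, 89, 19]
Insert 30: [18, 20, 30, 91, 89, 19]
Insert 89: [18, 20, 30, 89, 91, 19]
Insert 19: [18, 19, 20, 30, 89, 91]

Sorted: [18, 19, 20, 30, 89, 91]


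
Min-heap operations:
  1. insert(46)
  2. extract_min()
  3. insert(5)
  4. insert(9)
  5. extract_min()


insert(46) -> [46]
extract_min()->46, []
insert(5) -> [5]
insert(9) -> [5, 9]
extract_min()->5, [9]

Final heap: [9]


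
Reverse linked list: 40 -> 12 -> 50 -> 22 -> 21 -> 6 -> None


Step 1: curr=40, set curr.next=prev(None) | reversed so far: 40
Step 2: curr=12, set curr.next=prev(40) | reversed so far: 12 -> 40
Step 3: curr=50, set curr.next=prev(12) | reversed so far: 50 -> 12 -> 40
Step 4: curr=22, set curr.next=prev(50) | reversed so far: 22 -> 50 -> 12 -> 40
Step 5: curr=21, set curr.next=prev(22) | reversed so far: 21 -> 22 -> 50 -> 12 -> 40
Step 6: curr=6, set curr.next=prev(21) | reversed so far: 6 -> 21 -> 22 -> 50 -> 12 -> 40

6 -> 21 -> 22 -> 50 -> 12 -> 40 -> None


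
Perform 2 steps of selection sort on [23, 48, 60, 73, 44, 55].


Initial: [23, 48, 60, 73, 44, 55]
Step 1: min=23 at 0
  Swap: [23, 48, 60, 73, 44, 55]
Step 2: min=44 at 4
  Swap: [23, 44, 60, 73, 48, 55]

After 2 steps: [23, 44, 60, 73, 48, 55]


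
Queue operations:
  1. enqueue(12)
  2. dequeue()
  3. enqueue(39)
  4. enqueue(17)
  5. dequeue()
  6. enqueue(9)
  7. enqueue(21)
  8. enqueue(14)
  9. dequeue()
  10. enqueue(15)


enqueue(12) -> [12]
dequeue()->12, []
enqueue(39) -> [39]
enqueue(17) -> [39, 17]
dequeue()->39, [17]
enqueue(9) -> [17, 9]
enqueue(21) -> [17, 9, 21]
enqueue(14) -> [17, 9, 21, 14]
dequeue()->17, [9, 21, 14]
enqueue(15) -> [9, 21, 14, 15]

Final queue: [9, 21, 14, 15]


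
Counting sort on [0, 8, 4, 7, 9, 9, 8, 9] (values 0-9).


Input: [0, 8, 4, 7, 9, 9, 8, 9]
Counts: [1, 0, 0, 0, 1, 0, 0, 1, 2, 3]

Sorted: [0, 4, 7, 8, 8, 9, 9, 9]


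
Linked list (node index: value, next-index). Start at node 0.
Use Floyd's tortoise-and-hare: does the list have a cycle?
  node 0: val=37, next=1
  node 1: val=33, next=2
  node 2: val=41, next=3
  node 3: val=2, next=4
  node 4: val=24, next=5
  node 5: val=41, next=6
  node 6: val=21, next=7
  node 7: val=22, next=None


Floyd's tortoise (slow, +1) and hare (fast, +2):
  init: slow=0, fast=0
  step 1: slow=1, fast=2
  step 2: slow=2, fast=4
  step 3: slow=3, fast=6
  step 4: fast 6->7->None, no cycle

Cycle: no


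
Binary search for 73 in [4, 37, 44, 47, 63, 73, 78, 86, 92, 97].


Step 1: lo=0, hi=9, mid=4, val=63
Step 2: lo=5, hi=9, mid=7, val=86
Step 3: lo=5, hi=6, mid=5, val=73

Found at index 5


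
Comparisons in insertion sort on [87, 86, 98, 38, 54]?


Algorithm: insertion sort
Input: [87, 86, 98, 38, 54]
Sorted: [38, 54, 86, 87, 98]

9


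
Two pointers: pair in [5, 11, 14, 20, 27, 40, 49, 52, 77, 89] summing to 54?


lo=0(5)+hi=9(89)=94
lo=0(5)+hi=8(77)=82
lo=0(5)+hi=7(52)=57
lo=0(5)+hi=6(49)=54

Yes: 5+49=54


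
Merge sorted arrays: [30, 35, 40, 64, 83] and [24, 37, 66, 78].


Take 24 from B
Take 30 from A
Take 35 from A
Take 37 from B
Take 40 from A
Take 64 from A
Take 66 from B
Take 78 from B

Merged: [24, 30, 35, 37, 40, 64, 66, 78, 83]


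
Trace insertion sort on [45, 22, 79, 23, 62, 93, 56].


Initial: [45, 22, 79, 23, 62, 93, 56]
Insert 22: [22, 45, 79, 23, 62, 93, 56]
Insert 79: [22, 45, 79, 23, 62, 93, 56]
Insert 23: [22, 23, 45, 79, 62, 93, 56]
Insert 62: [22, 23, 45, 62, 79, 93, 56]
Insert 93: [22, 23, 45, 62, 79, 93, 56]
Insert 56: [22, 23, 45, 56, 62, 79, 93]

Sorted: [22, 23, 45, 56, 62, 79, 93]


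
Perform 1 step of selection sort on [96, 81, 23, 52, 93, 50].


Initial: [96, 81, 23, 52, 93, 50]
Step 1: min=23 at 2
  Swap: [23, 81, 96, 52, 93, 50]

After 1 step: [23, 81, 96, 52, 93, 50]


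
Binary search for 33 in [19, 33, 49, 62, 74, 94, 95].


Step 1: lo=0, hi=6, mid=3, val=62
Step 2: lo=0, hi=2, mid=1, val=33

Found at index 1


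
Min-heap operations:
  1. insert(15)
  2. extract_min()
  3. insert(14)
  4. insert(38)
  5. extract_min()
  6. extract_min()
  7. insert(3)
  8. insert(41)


insert(15) -> [15]
extract_min()->15, []
insert(14) -> [14]
insert(38) -> [14, 38]
extract_min()->14, [38]
extract_min()->38, []
insert(3) -> [3]
insert(41) -> [3, 41]

Final heap: [3, 41]


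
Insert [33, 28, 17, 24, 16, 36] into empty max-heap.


Insert 33: [33]
Insert 28: [33, 28]
Insert 17: [33, 28, 17]
Insert 24: [33, 28, 17, 24]
Insert 16: [33, 28, 17, 24, 16]
Insert 36: [36, 28, 33, 24, 16, 17]

Final heap: [36, 28, 33, 24, 16, 17]


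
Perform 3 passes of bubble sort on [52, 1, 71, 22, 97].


Initial: [52, 1, 71, 22, 97]
Pass 1: [1, 52, 22, 71, 97] (2 swaps)
Pass 2: [1, 22, 52, 71, 97] (1 swaps)
Pass 3: [1, 22, 52, 71, 97] (0 swaps)

After 3 passes: [1, 22, 52, 71, 97]


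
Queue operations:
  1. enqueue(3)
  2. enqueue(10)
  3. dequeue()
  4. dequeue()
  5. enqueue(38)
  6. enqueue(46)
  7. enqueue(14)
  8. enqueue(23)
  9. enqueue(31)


enqueue(3) -> [3]
enqueue(10) -> [3, 10]
dequeue()->3, [10]
dequeue()->10, []
enqueue(38) -> [38]
enqueue(46) -> [38, 46]
enqueue(14) -> [38, 46, 14]
enqueue(23) -> [38, 46, 14, 23]
enqueue(31) -> [38, 46, 14, 23, 31]

Final queue: [38, 46, 14, 23, 31]


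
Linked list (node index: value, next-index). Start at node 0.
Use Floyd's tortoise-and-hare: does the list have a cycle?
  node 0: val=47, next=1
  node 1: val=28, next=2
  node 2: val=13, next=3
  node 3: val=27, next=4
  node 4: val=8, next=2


Floyd's tortoise (slow, +1) and hare (fast, +2):
  init: slow=0, fast=0
  step 1: slow=1, fast=2
  step 2: slow=2, fast=4
  step 3: slow=3, fast=3
  slow == fast at node 3: cycle detected

Cycle: yes


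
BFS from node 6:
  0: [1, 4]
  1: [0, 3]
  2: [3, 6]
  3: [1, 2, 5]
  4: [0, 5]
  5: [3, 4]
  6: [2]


Visit 6, enqueue [2]
Visit 2, enqueue [3]
Visit 3, enqueue [1, 5]
Visit 1, enqueue [0]
Visit 5, enqueue [4]
Visit 0, enqueue []
Visit 4, enqueue []

BFS order: [6, 2, 3, 1, 5, 0, 4]


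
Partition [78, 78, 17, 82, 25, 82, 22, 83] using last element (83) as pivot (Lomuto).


Pivot: 83
  78 <= 83: advance i (no swap)
  78 <= 83: advance i (no swap)
  17 <= 83: advance i (no swap)
  82 <= 83: advance i (no swap)
  25 <= 83: advance i (no swap)
  82 <= 83: advance i (no swap)
  22 <= 83: advance i (no swap)
Place pivot at 7: [78, 78, 17, 82, 25, 82, 22, 83]

Partitioned: [78, 78, 17, 82, 25, 82, 22, 83]


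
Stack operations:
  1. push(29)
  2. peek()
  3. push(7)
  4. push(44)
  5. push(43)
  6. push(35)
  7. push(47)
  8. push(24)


push(29) -> [29]
peek()->29
push(7) -> [29, 7]
push(44) -> [29, 7, 44]
push(43) -> [29, 7, 44, 43]
push(35) -> [29, 7, 44, 43, 35]
push(47) -> [29, 7, 44, 43, 35, 47]
push(24) -> [29, 7, 44, 43, 35, 47, 24]

Final stack: [29, 7, 44, 43, 35, 47, 24]


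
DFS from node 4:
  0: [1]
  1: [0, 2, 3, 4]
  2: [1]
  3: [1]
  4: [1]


Visit 4, push [1]
Visit 1, push [3, 2, 0]
Visit 0, push []
Visit 2, push []
Visit 3, push []

DFS order: [4, 1, 0, 2, 3]


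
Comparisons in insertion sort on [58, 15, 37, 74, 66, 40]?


Algorithm: insertion sort
Input: [58, 15, 37, 74, 66, 40]
Sorted: [15, 37, 40, 58, 66, 74]

10


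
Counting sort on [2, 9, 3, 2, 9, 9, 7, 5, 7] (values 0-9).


Input: [2, 9, 3, 2, 9, 9, 7, 5, 7]
Counts: [0, 0, 2, 1, 0, 1, 0, 2, 0, 3]

Sorted: [2, 2, 3, 5, 7, 7, 9, 9, 9]


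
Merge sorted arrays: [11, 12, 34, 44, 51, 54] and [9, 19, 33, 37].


Take 9 from B
Take 11 from A
Take 12 from A
Take 19 from B
Take 33 from B
Take 34 from A
Take 37 from B

Merged: [9, 11, 12, 19, 33, 34, 37, 44, 51, 54]


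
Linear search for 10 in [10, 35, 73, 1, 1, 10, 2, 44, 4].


i=0: 10==10 found!

Found at 0, 1 comps


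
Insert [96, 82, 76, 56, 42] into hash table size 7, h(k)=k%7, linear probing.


Insert 96: h=5 -> slot 5
Insert 82: h=5, 1 probes -> slot 6
Insert 76: h=6, 1 probes -> slot 0
Insert 56: h=0, 1 probes -> slot 1
Insert 42: h=0, 2 probes -> slot 2

Table: [76, 56, 42, None, None, 96, 82]


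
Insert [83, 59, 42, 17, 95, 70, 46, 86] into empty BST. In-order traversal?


Insert 83: root
Insert 59: L from 83
Insert 42: L from 83 -> L from 59
Insert 17: L from 83 -> L from 59 -> L from 42
Insert 95: R from 83
Insert 70: L from 83 -> R from 59
Insert 46: L from 83 -> L from 59 -> R from 42
Insert 86: R from 83 -> L from 95

In-order: [17, 42, 46, 59, 70, 83, 86, 95]


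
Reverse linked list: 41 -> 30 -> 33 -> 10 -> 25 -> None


Step 1: curr=41, set curr.next=prev(None) | reversed so far: 41
Step 2: curr=30, set curr.next=prev(41) | reversed so far: 30 -> 41
Step 3: curr=33, set curr.next=prev(30) | reversed so far: 33 -> 30 -> 41
Step 4: curr=10, set curr.next=prev(33) | reversed so far: 10 -> 33 -> 30 -> 41
Step 5: curr=25, set curr.next=prev(10) | reversed so far: 25 -> 10 -> 33 -> 30 -> 41

25 -> 10 -> 33 -> 30 -> 41 -> None


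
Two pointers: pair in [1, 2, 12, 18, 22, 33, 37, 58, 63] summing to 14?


lo=0(1)+hi=8(63)=64
lo=0(1)+hi=7(58)=59
lo=0(1)+hi=6(37)=38
lo=0(1)+hi=5(33)=34
lo=0(1)+hi=4(22)=23
lo=0(1)+hi=3(18)=19
lo=0(1)+hi=2(12)=13
lo=1(2)+hi=2(12)=14

Yes: 2+12=14


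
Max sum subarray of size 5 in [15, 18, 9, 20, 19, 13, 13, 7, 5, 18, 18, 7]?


[0:5]: 81
[1:6]: 79
[2:7]: 74
[3:8]: 72
[4:9]: 57
[5:10]: 56
[6:11]: 61
[7:12]: 55

Max: 81 at [0:5]


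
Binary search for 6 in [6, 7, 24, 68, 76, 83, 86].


Step 1: lo=0, hi=6, mid=3, val=68
Step 2: lo=0, hi=2, mid=1, val=7
Step 3: lo=0, hi=0, mid=0, val=6

Found at index 0


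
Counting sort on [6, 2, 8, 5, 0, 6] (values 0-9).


Input: [6, 2, 8, 5, 0, 6]
Counts: [1, 0, 1, 0, 0, 1, 2, 0, 1, 0]

Sorted: [0, 2, 5, 6, 6, 8]


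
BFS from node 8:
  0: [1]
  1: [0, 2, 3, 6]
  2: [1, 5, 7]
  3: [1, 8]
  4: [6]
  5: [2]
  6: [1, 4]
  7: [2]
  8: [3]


Visit 8, enqueue [3]
Visit 3, enqueue [1]
Visit 1, enqueue [0, 2, 6]
Visit 0, enqueue []
Visit 2, enqueue [5, 7]
Visit 6, enqueue [4]
Visit 5, enqueue []
Visit 7, enqueue []
Visit 4, enqueue []

BFS order: [8, 3, 1, 0, 2, 6, 5, 7, 4]


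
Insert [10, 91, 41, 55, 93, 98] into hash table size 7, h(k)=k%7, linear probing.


Insert 10: h=3 -> slot 3
Insert 91: h=0 -> slot 0
Insert 41: h=6 -> slot 6
Insert 55: h=6, 2 probes -> slot 1
Insert 93: h=2 -> slot 2
Insert 98: h=0, 4 probes -> slot 4

Table: [91, 55, 93, 10, 98, None, 41]


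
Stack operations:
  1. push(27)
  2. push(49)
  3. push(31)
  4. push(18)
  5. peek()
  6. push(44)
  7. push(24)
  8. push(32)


push(27) -> [27]
push(49) -> [27, 49]
push(31) -> [27, 49, 31]
push(18) -> [27, 49, 31, 18]
peek()->18
push(44) -> [27, 49, 31, 18, 44]
push(24) -> [27, 49, 31, 18, 44, 24]
push(32) -> [27, 49, 31, 18, 44, 24, 32]

Final stack: [27, 49, 31, 18, 44, 24, 32]


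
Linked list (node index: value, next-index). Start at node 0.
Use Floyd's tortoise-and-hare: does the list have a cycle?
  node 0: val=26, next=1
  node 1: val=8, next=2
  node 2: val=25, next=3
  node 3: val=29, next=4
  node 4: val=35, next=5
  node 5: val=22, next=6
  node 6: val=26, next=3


Floyd's tortoise (slow, +1) and hare (fast, +2):
  init: slow=0, fast=0
  step 1: slow=1, fast=2
  step 2: slow=2, fast=4
  step 3: slow=3, fast=6
  step 4: slow=4, fast=4
  slow == fast at node 4: cycle detected

Cycle: yes


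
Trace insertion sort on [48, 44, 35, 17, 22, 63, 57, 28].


Initial: [48, 44, 35, 17, 22, 63, 57, 28]
Insert 44: [44, 48, 35, 17, 22, 63, 57, 28]
Insert 35: [35, 44, 48, 17, 22, 63, 57, 28]
Insert 17: [17, 35, 44, 48, 22, 63, 57, 28]
Insert 22: [17, 22, 35, 44, 48, 63, 57, 28]
Insert 63: [17, 22, 35, 44, 48, 63, 57, 28]
Insert 57: [17, 22, 35, 44, 48, 57, 63, 28]
Insert 28: [17, 22, 28, 35, 44, 48, 57, 63]

Sorted: [17, 22, 28, 35, 44, 48, 57, 63]


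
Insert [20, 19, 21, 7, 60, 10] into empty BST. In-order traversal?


Insert 20: root
Insert 19: L from 20
Insert 21: R from 20
Insert 7: L from 20 -> L from 19
Insert 60: R from 20 -> R from 21
Insert 10: L from 20 -> L from 19 -> R from 7

In-order: [7, 10, 19, 20, 21, 60]


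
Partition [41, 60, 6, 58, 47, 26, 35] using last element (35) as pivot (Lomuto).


Pivot: 35
  6 <= 35: swap -> [6, 60, 41, 58, 47, 26, 35]
  26 <= 35: swap -> [6, 26, 41, 58, 47, 60, 35]
Place pivot at 2: [6, 26, 35, 58, 47, 60, 41]

Partitioned: [6, 26, 35, 58, 47, 60, 41]


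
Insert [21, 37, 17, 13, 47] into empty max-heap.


Insert 21: [21]
Insert 37: [37, 21]
Insert 17: [37, 21, 17]
Insert 13: [37, 21, 17, 13]
Insert 47: [47, 37, 17, 13, 21]

Final heap: [47, 37, 17, 13, 21]


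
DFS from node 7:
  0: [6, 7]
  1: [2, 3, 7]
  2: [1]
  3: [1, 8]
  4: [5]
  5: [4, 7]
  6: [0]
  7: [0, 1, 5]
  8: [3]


Visit 7, push [5, 1, 0]
Visit 0, push [6]
Visit 6, push []
Visit 1, push [3, 2]
Visit 2, push []
Visit 3, push [8]
Visit 8, push []
Visit 5, push [4]
Visit 4, push []

DFS order: [7, 0, 6, 1, 2, 3, 8, 5, 4]


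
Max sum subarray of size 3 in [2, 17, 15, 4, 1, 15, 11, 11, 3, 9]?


[0:3]: 34
[1:4]: 36
[2:5]: 20
[3:6]: 20
[4:7]: 27
[5:8]: 37
[6:9]: 25
[7:10]: 23

Max: 37 at [5:8]


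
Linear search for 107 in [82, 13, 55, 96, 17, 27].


i=0: 82!=107
i=1: 13!=107
i=2: 55!=107
i=3: 96!=107
i=4: 17!=107
i=5: 27!=107

Not found, 6 comps
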